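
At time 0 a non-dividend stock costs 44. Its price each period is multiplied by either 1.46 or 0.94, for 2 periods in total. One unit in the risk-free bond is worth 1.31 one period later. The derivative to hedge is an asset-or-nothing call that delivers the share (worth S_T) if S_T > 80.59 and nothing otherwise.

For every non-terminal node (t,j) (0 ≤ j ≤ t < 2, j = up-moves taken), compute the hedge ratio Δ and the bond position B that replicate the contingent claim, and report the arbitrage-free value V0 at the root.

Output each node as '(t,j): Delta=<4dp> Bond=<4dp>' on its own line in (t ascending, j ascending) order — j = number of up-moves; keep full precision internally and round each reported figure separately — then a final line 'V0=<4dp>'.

No-arbitrage ⇒ martingale measure with p* = (R−d)/(u−d) = 0.7115.
Terminal values V(2,·): V(2,0)=0.0000, V(2,1)=0.0000, V(2,2)=93.7904
Node (1,0) S=41.3600: V=(p*·0.0000+(1−p*)·0.0000)/1.31=0.0000; Δ=(0.0000−0.0000)/(60.3856−38.8784)=0.0000; B=V−Δ·S=0.0000
Node (1,1) S=64.2400: V=(p*·93.7904+(1−p*)·0.0000)/1.31=50.9431; Δ=(93.7904−0.0000)/(93.7904−60.3856)=2.8077; B=V−Δ·S=-129.4230
Node (0,0) S=44.0000: V=(p*·50.9431+(1−p*)·0.0000)/1.31=27.6702; Δ=(50.9431−0.0000)/(64.2400−41.3600)=2.2265; B=V−Δ·S=-70.2973
Self-financing check: at every node Δ·S+B equals the discounted successor values.

(0,0): Delta=2.2265 Bond=-70.2973
(1,0): Delta=0.0000 Bond=0.0000
(1,1): Delta=2.8077 Bond=-129.4230
V0=27.6702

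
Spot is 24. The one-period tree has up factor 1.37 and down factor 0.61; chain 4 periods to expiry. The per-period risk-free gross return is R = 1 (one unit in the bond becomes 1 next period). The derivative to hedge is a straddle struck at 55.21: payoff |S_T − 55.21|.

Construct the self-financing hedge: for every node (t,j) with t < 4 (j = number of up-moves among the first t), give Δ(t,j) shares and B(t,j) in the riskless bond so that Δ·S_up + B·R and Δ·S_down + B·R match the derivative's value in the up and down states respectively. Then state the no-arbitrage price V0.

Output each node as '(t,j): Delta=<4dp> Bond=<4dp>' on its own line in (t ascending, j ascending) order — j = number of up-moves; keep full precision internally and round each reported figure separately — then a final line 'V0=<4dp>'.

No-arbitrage ⇒ martingale measure with p* = (R−d)/(u−d) = 0.5132.
Terminal values V(4,·): V(4,0)=51.8870, V(4,1)=47.7469, V(4,2)=38.4485, V(4,3)=17.5654, V(4,4)=29.3361
(3,0): S=5.4475. Δ = (V_up−V_dn)/(S_up−S_dn) = (47.7469−51.8870)/(7.4631−3.3230) = -1.0000. V = [p*·47.7469 + (1−p*)·51.8870]/1 = 49.7625. B = V − Δ·S = 55.2100.
(3,1): S=12.2346. Δ = (V_up−V_dn)/(S_up−S_dn) = (38.4485−47.7469)/(16.7615−7.4631) = -1.0000. V = [p*·38.4485 + (1−p*)·47.7469]/1 = 42.9754. B = V − Δ·S = 55.2100.
(3,2): S=27.4778. Δ = (V_up−V_dn)/(S_up−S_dn) = (17.5654−38.4485)/(37.6446−16.7615) = -1.0000. V = [p*·17.5654 + (1−p*)·38.4485]/1 = 27.7322. B = V − Δ·S = 55.2100.
(3,3): S=61.7125. Δ = (V_up−V_dn)/(S_up−S_dn) = (29.3361−17.5654)/(84.5461−37.6446) = 0.2510. V = [p*·29.3361 + (1−p*)·17.5654]/1 = 23.6056. B = V − Δ·S = 8.1179.
(2,0): S=8.9304. Δ = (V_up−V_dn)/(S_up−S_dn) = (42.9754−49.7625)/(12.2346−5.4475) = -1.0000. V = [p*·42.9754 + (1−p*)·49.7625]/1 = 46.2796. B = V − Δ·S = 55.2100.
(2,1): S=20.0568. Δ = (V_up−V_dn)/(S_up−S_dn) = (27.7322−42.9754)/(27.4778−12.2346) = -1.0000. V = [p*·27.7322 + (1−p*)·42.9754]/1 = 35.1532. B = V − Δ·S = 55.2100.
(2,2): S=45.0456. Δ = (V_up−V_dn)/(S_up−S_dn) = (23.6056−27.7322)/(61.7125−27.4778) = -0.1205. V = [p*·23.6056 + (1−p*)·27.7322]/1 = 25.6146. B = V − Δ·S = 31.0443.
(1,0): S=14.6400. Δ = (V_up−V_dn)/(S_up−S_dn) = (35.1532−46.2796)/(20.0568−8.9304) = -1.0000. V = [p*·35.1532 + (1−p*)·46.2796]/1 = 40.5700. B = V − Δ·S = 55.2100.
(1,1): S=32.8800. Δ = (V_up−V_dn)/(S_up−S_dn) = (25.6146−35.1532)/(45.0456−20.0568) = -0.3817. V = [p*·25.6146 + (1−p*)·35.1532]/1 = 30.2584. B = V − Δ·S = 42.8092.
(0,0): S=24.0000. Δ = (V_up−V_dn)/(S_up−S_dn) = (30.2584−40.5700)/(32.8800−14.6400) = -0.5653. V = [p*·30.2584 + (1−p*)·40.5700]/1 = 35.2785. B = V − Δ·S = 48.8464.
Each (Δ,B) replicates both successor values, so the strategy is self-financing and V0 is arbitrage-free.

(0,0): Delta=-0.5653 Bond=48.8464
(1,0): Delta=-1.0000 Bond=55.2100
(1,1): Delta=-0.3817 Bond=42.8092
(2,0): Delta=-1.0000 Bond=55.2100
(2,1): Delta=-1.0000 Bond=55.2100
(2,2): Delta=-0.1205 Bond=31.0443
(3,0): Delta=-1.0000 Bond=55.2100
(3,1): Delta=-1.0000 Bond=55.2100
(3,2): Delta=-1.0000 Bond=55.2100
(3,3): Delta=0.2510 Bond=8.1179
V0=35.2785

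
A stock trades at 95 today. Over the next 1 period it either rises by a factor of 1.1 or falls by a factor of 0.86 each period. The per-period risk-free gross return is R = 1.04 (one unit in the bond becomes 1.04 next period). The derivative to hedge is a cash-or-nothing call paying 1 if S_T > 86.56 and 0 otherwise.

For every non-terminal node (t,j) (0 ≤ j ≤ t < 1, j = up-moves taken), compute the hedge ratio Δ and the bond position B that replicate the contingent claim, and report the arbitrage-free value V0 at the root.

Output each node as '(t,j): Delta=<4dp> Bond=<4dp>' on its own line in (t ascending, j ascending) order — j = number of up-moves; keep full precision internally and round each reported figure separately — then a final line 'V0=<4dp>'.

The replicating-portfolio and risk-neutral prices coincide; use p* = (1.04−0.86)/(1.1−0.86) = 0.7500 for the latter.
Payoff layer (t=1): V(1,0)=0.0000, V(1,1)=1.0000
  t=0,j=0: stock 95.0000 → up 104.5000 (V=1.0000), down 81.7000 (V=0.0000). Price 0.7212; hedge Δ=0.0439, bond B=-3.4455.
Self-financing check: at every node Δ·S+B equals the discounted successor values.

(0,0): Delta=0.0439 Bond=-3.4455
V0=0.7212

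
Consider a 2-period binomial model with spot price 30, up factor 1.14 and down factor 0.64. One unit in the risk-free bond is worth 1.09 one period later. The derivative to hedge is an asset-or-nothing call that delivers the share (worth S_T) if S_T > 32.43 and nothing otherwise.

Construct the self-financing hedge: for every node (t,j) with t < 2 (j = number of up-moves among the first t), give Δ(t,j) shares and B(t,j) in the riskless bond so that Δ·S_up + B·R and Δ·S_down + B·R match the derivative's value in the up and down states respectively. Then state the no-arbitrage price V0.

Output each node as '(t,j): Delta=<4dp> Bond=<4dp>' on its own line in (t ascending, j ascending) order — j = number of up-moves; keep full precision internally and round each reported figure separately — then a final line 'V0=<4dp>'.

(0,0): Delta=2.1461 Bond=-37.8034
(1,0): Delta=0.0000 Bond=0.0000
(1,1): Delta=2.2800 Bond=-45.7841
V0=26.5805

The replicating-portfolio and risk-neutral prices coincide; use p* = (1.09−0.64)/(1.14−0.64) = 0.9000 for the latter.
At expiry t=2: V(2,0)=0.0000, V(2,1)=0.0000, V(2,2)=38.9880
(1,0): S=19.2000. Δ = (V_up−V_dn)/(S_up−S_dn) = (0.0000−0.0000)/(21.8880−12.2880) = 0.0000. V = [p*·0.0000 + (1−p*)·0.0000]/1.09 = 0.0000. B = V − Δ·S = 0.0000.
(1,1): S=34.2000. Δ = (V_up−V_dn)/(S_up−S_dn) = (38.9880−0.0000)/(38.9880−21.8880) = 2.2800. V = [p*·38.9880 + (1−p*)·0.0000]/1.09 = 32.1919. B = V − Δ·S = -45.7841.
(0,0): S=30.0000. Δ = (V_up−V_dn)/(S_up−S_dn) = (32.1919−0.0000)/(34.2000−19.2000) = 2.1461. V = [p*·32.1919 + (1−p*)·0.0000]/1.09 = 26.5805. B = V − Δ·S = -37.8034.
Root portfolio cost Δ·30+B reproduces V0=26.5805.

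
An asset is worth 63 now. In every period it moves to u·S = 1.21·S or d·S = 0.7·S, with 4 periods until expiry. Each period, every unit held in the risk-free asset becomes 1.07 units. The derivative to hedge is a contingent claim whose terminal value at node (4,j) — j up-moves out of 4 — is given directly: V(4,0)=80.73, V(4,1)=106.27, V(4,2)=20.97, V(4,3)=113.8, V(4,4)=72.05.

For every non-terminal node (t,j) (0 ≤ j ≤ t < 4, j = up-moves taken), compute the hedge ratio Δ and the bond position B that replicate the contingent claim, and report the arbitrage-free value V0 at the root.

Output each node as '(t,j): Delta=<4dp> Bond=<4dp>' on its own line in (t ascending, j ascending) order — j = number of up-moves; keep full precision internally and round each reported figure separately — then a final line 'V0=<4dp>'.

The replicating-portfolio and risk-neutral prices coincide; use p* = (1.07−0.7)/(1.21−0.7) = 0.7255 for the latter.
At expiry t=4: V(4,0)=80.7300, V(4,1)=106.2700, V(4,2)=20.9700, V(4,3)=113.8000, V(4,4)=72.0500
  t=3,j=0: stock 21.6090 → up 26.1469 (V=106.2700), down 15.1263 (V=80.7300). Price 92.7654; hedge Δ=2.3175, bond B=42.6870.
  t=3,j=1: stock 37.3527 → up 45.1968 (V=20.9700), down 26.1469 (V=106.2700). Price 41.4819; hedge Δ=-4.4777, bond B=208.7369.
  t=3,j=2: stock 64.5668 → up 78.1258 (V=113.8000), down 45.1968 (V=20.9700). Price 82.5395; hedge Δ=2.8191, bond B=-99.4801.
  t=3,j=3: stock 111.6083 → up 135.0461 (V=72.0500), down 78.1258 (V=113.8000). Price 78.0475; hedge Δ=-0.7335, bond B=159.9102.
  t=2,j=0: stock 30.8700 → up 37.3527 (V=41.4819), down 21.6090 (V=92.7654). Price 51.9250; hedge Δ=-3.2574, bond B=152.4809.
  t=2,j=1: stock 53.3610 → up 64.5668 (V=82.5395), down 37.3527 (V=41.4819). Price 66.6063; hedge Δ=1.5087, bond B=-13.8986.
  t=2,j=2: stock 92.2383 → up 111.6083 (V=78.0475), down 64.5668 (V=82.5395). Price 74.0940; hedge Δ=-0.0955, bond B=82.9019.
  t=1,j=0: stock 44.1000 → up 53.3610 (V=66.6063), down 30.8700 (V=51.9250). Price 58.4824; hedge Δ=0.6528, bond B=29.6955.
  t=1,j=1: stock 76.2300 → up 92.2383 (V=74.0940), down 53.3610 (V=66.6063). Price 67.3258; hedge Δ=0.1926, bond B=52.6441.
  t=0,j=0: stock 63.0000 → up 76.2300 (V=67.3258), down 44.1000 (V=58.4824). Price 60.6525; hedge Δ=0.2752, bond B=43.3126.
Check: Δ(0,0)·S0 + B(0,0) = 60.6525 = V0.

(0,0): Delta=0.2752 Bond=43.3126
(1,0): Delta=0.6528 Bond=29.6955
(1,1): Delta=0.1926 Bond=52.6441
(2,0): Delta=-3.2574 Bond=152.4809
(2,1): Delta=1.5087 Bond=-13.8986
(2,2): Delta=-0.0955 Bond=82.9019
(3,0): Delta=2.3175 Bond=42.6870
(3,1): Delta=-4.4777 Bond=208.7369
(3,2): Delta=2.8191 Bond=-99.4801
(3,3): Delta=-0.7335 Bond=159.9102
V0=60.6525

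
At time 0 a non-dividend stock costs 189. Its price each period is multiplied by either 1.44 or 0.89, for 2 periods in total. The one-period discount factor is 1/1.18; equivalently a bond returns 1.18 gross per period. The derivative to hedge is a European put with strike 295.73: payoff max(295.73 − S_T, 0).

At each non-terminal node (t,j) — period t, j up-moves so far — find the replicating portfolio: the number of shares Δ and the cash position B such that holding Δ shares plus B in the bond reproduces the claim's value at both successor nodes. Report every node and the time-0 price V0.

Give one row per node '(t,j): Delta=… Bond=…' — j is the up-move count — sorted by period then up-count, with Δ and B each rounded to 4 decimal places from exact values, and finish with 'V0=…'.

(0,0): Delta=-0.5866 Bond=153.4521
(1,0): Delta=-1.0000 Bond=250.6186
(1,1): Delta=-0.3575 Bond=118.7226
V0=42.5927

No-arbitrage ⇒ martingale measure with p* = (R−d)/(u−d) = 0.5273.
At expiry t=2: V(2,0)=146.0231, V(2,1)=53.5076, V(2,2)=0.0000
Node (1,0) S=168.2100: V=(p*·53.5076+(1−p*)·146.0231)/1.18=82.4086; Δ=(53.5076−146.0231)/(242.2224−149.7069)=-1.0000; B=V−Δ·S=250.6186
Node (1,1) S=272.1600: V=(p*·0.0000+(1−p*)·53.5076)/1.18=21.4360; Δ=(0.0000−53.5076)/(391.9104−242.2224)=-0.3575; B=V−Δ·S=118.7226
Node (0,0) S=189.0000: V=(p*·21.4360+(1−p*)·82.4086)/1.18=42.5927; Δ=(21.4360−82.4086)/(272.1600−168.2100)=-0.5866; B=V−Δ·S=153.4521
Root portfolio cost Δ·189+B reproduces V0=42.5927.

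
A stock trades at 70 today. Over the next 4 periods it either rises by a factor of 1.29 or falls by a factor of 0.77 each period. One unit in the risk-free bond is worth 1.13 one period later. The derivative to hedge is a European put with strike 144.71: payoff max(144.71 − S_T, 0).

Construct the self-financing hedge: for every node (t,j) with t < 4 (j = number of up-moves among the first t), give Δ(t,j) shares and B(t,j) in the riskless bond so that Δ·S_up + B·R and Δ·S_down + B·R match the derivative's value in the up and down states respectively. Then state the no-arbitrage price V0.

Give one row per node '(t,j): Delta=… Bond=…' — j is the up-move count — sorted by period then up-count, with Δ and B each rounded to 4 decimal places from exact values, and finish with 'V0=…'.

No-arbitrage ⇒ martingale measure with p* = (R−d)/(u−d) = 0.6923.
Terminal values V(4,·): V(4,0)=120.1029, V(4,1)=103.4851, V(4,2)=75.6449, V(4,3)=29.0035, V(4,4)=0.0000
(3,0): S=31.9573. Δ = (V_up−V_dn)/(S_up−S_dn) = (103.4851−120.1029)/(41.2249−24.6071) = -1.0000. V = [p*·103.4851 + (1−p*)·120.1029]/1.13 = 96.1046. B = V − Δ·S = 128.0619.
(3,1): S=53.5389. Δ = (V_up−V_dn)/(S_up−S_dn) = (75.6449−103.4851)/(69.0651−41.2249) = -1.0000. V = [p*·75.6449 + (1−p*)·103.4851]/1.13 = 74.5231. B = V − Δ·S = 128.0619.
(3,2): S=89.6950. Δ = (V_up−V_dn)/(S_up−S_dn) = (29.0035−75.6449)/(115.7065−69.0651) = -1.0000. V = [p*·29.0035 + (1−p*)·75.6449]/1.13 = 38.3670. B = V − Δ·S = 128.0619.
(3,3): S=150.2682. Δ = (V_up−V_dn)/(S_up−S_dn) = (0.0000−29.0035)/(193.8460−115.7065) = -0.3712. V = [p*·0.0000 + (1−p*)·29.0035]/1.13 = 7.8975. B = V − Δ·S = 63.6734.
(2,0): S=41.5030. Δ = (V_up−V_dn)/(S_up−S_dn) = (74.5231−96.1046)/(53.5389−31.9573) = -1.0000. V = [p*·74.5231 + (1−p*)·96.1046]/1.13 = 71.8262. B = V − Δ·S = 113.3292.
(2,1): S=69.5310. Δ = (V_up−V_dn)/(S_up−S_dn) = (38.3670−74.5231)/(89.6950−53.5389) = -1.0000. V = [p*·38.3670 + (1−p*)·74.5231]/1.13 = 43.7982. B = V − Δ·S = 113.3292.
(2,2): S=116.4870. Δ = (V_up−V_dn)/(S_up−S_dn) = (7.8975−38.3670)/(150.2682−89.6950) = -0.5030. V = [p*·7.8975 + (1−p*)·38.3670]/1.13 = 15.2856. B = V − Δ·S = 73.8807.
(1,0): S=53.9000. Δ = (V_up−V_dn)/(S_up−S_dn) = (43.7982−71.8262)/(69.5310−41.5030) = -1.0000. V = [p*·43.7982 + (1−p*)·71.8262]/1.13 = 46.3913. B = V − Δ·S = 100.2913.
(1,1): S=90.3000. Δ = (V_up−V_dn)/(S_up−S_dn) = (15.2856−43.7982)/(116.4870−69.5310) = -0.6072. V = [p*·15.2856 + (1−p*)·43.7982]/1.13 = 21.2909. B = V − Δ·S = 76.1228.
(0,0): S=70.0000. Δ = (V_up−V_dn)/(S_up−S_dn) = (21.2909−46.3913)/(90.3000−53.9000) = -0.6896. V = [p*·21.2909 + (1−p*)·46.3913]/1.13 = 25.6762. B = V − Δ·S = 73.9462.
Self-financing check: at every node Δ·S+B equals the discounted successor values.

(0,0): Delta=-0.6896 Bond=73.9462
(1,0): Delta=-1.0000 Bond=100.2913
(1,1): Delta=-0.6072 Bond=76.1228
(2,0): Delta=-1.0000 Bond=113.3292
(2,1): Delta=-1.0000 Bond=113.3292
(2,2): Delta=-0.5030 Bond=73.8807
(3,0): Delta=-1.0000 Bond=128.0619
(3,1): Delta=-1.0000 Bond=128.0619
(3,2): Delta=-1.0000 Bond=128.0619
(3,3): Delta=-0.3712 Bond=63.6734
V0=25.6762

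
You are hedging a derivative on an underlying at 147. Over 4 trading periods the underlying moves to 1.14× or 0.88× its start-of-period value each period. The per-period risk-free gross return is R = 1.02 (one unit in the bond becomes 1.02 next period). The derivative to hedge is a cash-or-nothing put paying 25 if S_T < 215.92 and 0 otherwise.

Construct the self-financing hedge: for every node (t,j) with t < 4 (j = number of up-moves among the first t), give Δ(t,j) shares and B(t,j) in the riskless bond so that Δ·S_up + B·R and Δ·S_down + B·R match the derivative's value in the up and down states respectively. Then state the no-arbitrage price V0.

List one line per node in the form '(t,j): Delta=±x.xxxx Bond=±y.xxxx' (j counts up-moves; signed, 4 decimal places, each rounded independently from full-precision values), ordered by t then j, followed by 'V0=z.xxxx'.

Risk-neutral probability p* = (R−d)/(u−d) = (1.02−0.88)/(1.14−0.88) = 0.5385.
Terminal payoffs: V(4,0)=25.0000, V(4,1)=25.0000, V(4,2)=25.0000, V(4,3)=25.0000, V(4,4)=0.0000
(3,0): S=100.1764. Δ = (V_up−V_dn)/(S_up−S_dn) = (25.0000−25.0000)/(114.2011−88.1552) = 0.0000. V = [p*·25.0000 + (1−p*)·25.0000]/1.02 = 24.5098. B = V − Δ·S = 24.5098.
(3,1): S=129.7740. Δ = (V_up−V_dn)/(S_up−S_dn) = (25.0000−25.0000)/(147.9423−114.2011) = 0.0000. V = [p*·25.0000 + (1−p*)·25.0000]/1.02 = 24.5098. B = V − Δ·S = 24.5098.
(3,2): S=168.1163. Δ = (V_up−V_dn)/(S_up−S_dn) = (25.0000−25.0000)/(191.6525−147.9423) = 0.0000. V = [p*·25.0000 + (1−p*)·25.0000]/1.02 = 24.5098. B = V − Δ·S = 24.5098.
(3,3): S=217.7870. Δ = (V_up−V_dn)/(S_up−S_dn) = (0.0000−25.0000)/(248.2771−191.6525) = -0.4415. V = [p*·0.0000 + (1−p*)·25.0000]/1.02 = 11.3122. B = V − Δ·S = 107.4661.
(2,0): S=113.8368. Δ = (V_up−V_dn)/(S_up−S_dn) = (24.5098−24.5098)/(129.7740−100.1764) = 0.0000. V = [p*·24.5098 + (1−p*)·24.5098]/1.02 = 24.0292. B = V − Δ·S = 24.0292.
(2,1): S=147.4704. Δ = (V_up−V_dn)/(S_up−S_dn) = (24.5098−24.5098)/(168.1163−129.7740) = 0.0000. V = [p*·24.5098 + (1−p*)·24.5098]/1.02 = 24.0292. B = V − Δ·S = 24.0292.
(2,2): S=191.0412. Δ = (V_up−V_dn)/(S_up−S_dn) = (11.3122−24.5098)/(217.7870−168.1163) = -0.2657. V = [p*·11.3122 + (1−p*)·24.5098]/1.02 = 17.0622. B = V − Δ·S = 67.8221.
(1,0): S=129.3600. Δ = (V_up−V_dn)/(S_up−S_dn) = (24.0292−24.0292)/(147.4704−113.8368) = 0.0000. V = [p*·24.0292 + (1−p*)·24.0292]/1.02 = 23.5581. B = V − Δ·S = 23.5581.
(1,1): S=167.5800. Δ = (V_up−V_dn)/(S_up−S_dn) = (17.0622−24.0292)/(191.0412−147.4704) = -0.1599. V = [p*·17.0622 + (1−p*)·24.0292]/1.02 = 19.8801. B = V − Δ·S = 46.6765.
(0,0): S=147.0000. Δ = (V_up−V_dn)/(S_up−S_dn) = (19.8801−23.5581)/(167.5800−129.3600) = -0.0962. V = [p*·19.8801 + (1−p*)·23.5581]/1.02 = 21.1545. B = V − Δ·S = 35.3004.
Check: Δ(0,0)·S0 + B(0,0) = 21.1545 = V0.

(0,0): Delta=-0.0962 Bond=35.3004
(1,0): Delta=0.0000 Bond=23.5581
(1,1): Delta=-0.1599 Bond=46.6765
(2,0): Delta=0.0000 Bond=24.0292
(2,1): Delta=0.0000 Bond=24.0292
(2,2): Delta=-0.2657 Bond=67.8221
(3,0): Delta=0.0000 Bond=24.5098
(3,1): Delta=0.0000 Bond=24.5098
(3,2): Delta=0.0000 Bond=24.5098
(3,3): Delta=-0.4415 Bond=107.4661
V0=21.1545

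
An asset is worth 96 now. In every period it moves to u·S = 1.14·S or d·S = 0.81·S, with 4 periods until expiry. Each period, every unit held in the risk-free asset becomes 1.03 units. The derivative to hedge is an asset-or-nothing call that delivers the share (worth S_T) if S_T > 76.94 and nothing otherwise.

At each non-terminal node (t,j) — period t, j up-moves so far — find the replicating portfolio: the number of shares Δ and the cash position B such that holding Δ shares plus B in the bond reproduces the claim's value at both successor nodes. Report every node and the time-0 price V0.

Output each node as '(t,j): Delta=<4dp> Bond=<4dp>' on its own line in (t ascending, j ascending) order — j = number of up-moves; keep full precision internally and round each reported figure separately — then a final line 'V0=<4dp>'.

(0,0): Delta=1.3553 Bond=-39.6699
(1,0): Delta=1.8808 Bond=-81.7199
(1,1): Delta=1.1687 Bond=-20.4300
(2,0): Delta=2.5490 Bond=-126.2573
(2,1): Delta=1.6434 Bond=-63.1286
(2,2): Delta=1.0000 Bond=0.0000
(3,0): Delta=0.0000 Bond=0.0000
(3,1): Delta=3.4545 Bond=-195.0675
(3,2): Delta=1.0000 Bond=0.0000
(3,3): Delta=1.0000 Bond=0.0000
V0=90.4430

The replicating-portfolio and risk-neutral prices coincide; use p* = (1.03−0.81)/(1.14−0.81) = 0.6667 for the latter.
At expiry t=4: V(4,0)=0.0000, V(4,1)=0.0000, V(4,2)=81.8561, V(4,3)=115.2049, V(4,4)=162.1402
(3,0): S=51.0183. Δ = (V_up−V_dn)/(S_up−S_dn) = (0.0000−0.0000)/(58.1609−41.3249) = 0.0000. V = [p*·0.0000 + (1−p*)·0.0000]/1.03 = 0.0000. B = V − Δ·S = 0.0000.
(3,1): S=71.8036. Δ = (V_up−V_dn)/(S_up−S_dn) = (81.8561−0.0000)/(81.8561−58.1609) = 3.4545. V = [p*·81.8561 + (1−p*)·0.0000]/1.03 = 52.9813. B = V − Δ·S = -195.0675.
(3,2): S=101.0569. Δ = (V_up−V_dn)/(S_up−S_dn) = (115.2049−81.8561)/(115.2049−81.8561) = 1.0000. V = [p*·115.2049 + (1−p*)·81.8561]/1.03 = 101.0569. B = V − Δ·S = 0.0000.
(3,3): S=142.2282. Δ = (V_up−V_dn)/(S_up−S_dn) = (162.1402−115.2049)/(162.1402−115.2049) = 1.0000. V = [p*·162.1402 + (1−p*)·115.2049]/1.03 = 142.2282. B = V − Δ·S = 0.0000.
(2,0): S=62.9856. Δ = (V_up−V_dn)/(S_up−S_dn) = (52.9813−0.0000)/(71.8036−51.0183) = 2.5490. V = [p*·52.9813 + (1−p*)·0.0000]/1.03 = 34.2921. B = V − Δ·S = -126.2573.
(2,1): S=88.6464. Δ = (V_up−V_dn)/(S_up−S_dn) = (101.0569−52.9813)/(101.0569−71.8036) = 1.6434. V = [p*·101.0569 + (1−p*)·52.9813]/1.03 = 82.5550. B = V − Δ·S = -63.1286.
(2,2): S=124.7616. Δ = (V_up−V_dn)/(S_up−S_dn) = (142.2282−101.0569)/(142.2282−101.0569) = 1.0000. V = [p*·142.2282 + (1−p*)·101.0569]/1.03 = 124.7616. B = V − Δ·S = 0.0000.
(1,0): S=77.7600. Δ = (V_up−V_dn)/(S_up−S_dn) = (82.5550−34.2921)/(88.6464−62.9856) = 1.8808. V = [p*·82.5550 + (1−p*)·34.2921]/1.03 = 64.5314. B = V − Δ·S = -81.7199.
(1,1): S=109.4400. Δ = (V_up−V_dn)/(S_up−S_dn) = (124.7616−82.5550)/(124.7616−88.6464) = 1.1687. V = [p*·124.7616 + (1−p*)·82.5550]/1.03 = 107.4687. B = V − Δ·S = -20.4300.
(0,0): S=96.0000. Δ = (V_up−V_dn)/(S_up−S_dn) = (107.4687−64.5314)/(109.4400−77.7600) = 1.3553. V = [p*·107.4687 + (1−p*)·64.5314]/1.03 = 90.4430. B = V − Δ·S = -39.6699.
The time-0 hedge costs 90.4430, which is the no-arbitrage price.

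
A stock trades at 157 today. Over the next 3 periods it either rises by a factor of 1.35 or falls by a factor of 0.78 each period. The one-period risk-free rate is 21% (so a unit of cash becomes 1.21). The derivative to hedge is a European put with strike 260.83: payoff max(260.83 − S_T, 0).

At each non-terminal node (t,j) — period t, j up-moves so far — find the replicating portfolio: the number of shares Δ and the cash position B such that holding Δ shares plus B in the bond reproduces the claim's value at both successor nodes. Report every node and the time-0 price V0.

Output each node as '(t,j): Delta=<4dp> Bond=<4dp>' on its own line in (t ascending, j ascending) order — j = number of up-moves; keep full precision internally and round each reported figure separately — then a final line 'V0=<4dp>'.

Under the risk-neutral measure, an up-move has probability p* = (R−d)/(u−d) = 0.7544 and values discount at R = 1.21.
At expiry t=3: V(3,0)=186.3253, V(3,1)=131.8796, V(3,2)=37.6466, V(3,3)=0.0000
(2,0): S=95.5188. Δ = (V_up−V_dn)/(S_up−S_dn) = (131.8796−186.3253)/(128.9504−74.5047) = -1.0000. V = [p*·131.8796 + (1−p*)·186.3253]/1.21 = 120.0432. B = V − Δ·S = 215.5620.
(2,1): S=165.3210. Δ = (V_up−V_dn)/(S_up−S_dn) = (37.6466−131.8796)/(223.1834−128.9504) = -1.0000. V = [p*·37.6466 + (1−p*)·131.8796]/1.21 = 50.2410. B = V − Δ·S = 215.5620.
(2,2): S=286.1325. Δ = (V_up−V_dn)/(S_up−S_dn) = (0.0000−37.6466)/(386.2789−223.1834) = -0.2308. V = [p*·0.0000 + (1−p*)·37.6466]/1.21 = 7.6418. B = V − Δ·S = 73.6885.
(1,0): S=122.4600. Δ = (V_up−V_dn)/(S_up−S_dn) = (50.2410−120.0432)/(165.3210−95.5188) = -1.0000. V = [p*·50.2410 + (1−p*)·120.0432]/1.21 = 55.6904. B = V − Δ·S = 178.1504.
(1,1): S=211.9500. Δ = (V_up−V_dn)/(S_up−S_dn) = (7.6418−50.2410)/(286.1325−165.3210) = -0.3526. V = [p*·7.6418 + (1−p*)·50.2410]/1.21 = 14.9626. B = V − Δ·S = 89.6980.
(0,0): S=157.0000. Δ = (V_up−V_dn)/(S_up−S_dn) = (14.9626−55.6904)/(211.9500−122.4600) = -0.4551. V = [p*·14.9626 + (1−p*)·55.6904]/1.21 = 20.6330. B = V − Δ·S = 92.0853.
Self-financing check: at every node Δ·S+B equals the discounted successor values.

(0,0): Delta=-0.4551 Bond=92.0853
(1,0): Delta=-1.0000 Bond=178.1504
(1,1): Delta=-0.3526 Bond=89.6980
(2,0): Delta=-1.0000 Bond=215.5620
(2,1): Delta=-1.0000 Bond=215.5620
(2,2): Delta=-0.2308 Bond=73.6885
V0=20.6330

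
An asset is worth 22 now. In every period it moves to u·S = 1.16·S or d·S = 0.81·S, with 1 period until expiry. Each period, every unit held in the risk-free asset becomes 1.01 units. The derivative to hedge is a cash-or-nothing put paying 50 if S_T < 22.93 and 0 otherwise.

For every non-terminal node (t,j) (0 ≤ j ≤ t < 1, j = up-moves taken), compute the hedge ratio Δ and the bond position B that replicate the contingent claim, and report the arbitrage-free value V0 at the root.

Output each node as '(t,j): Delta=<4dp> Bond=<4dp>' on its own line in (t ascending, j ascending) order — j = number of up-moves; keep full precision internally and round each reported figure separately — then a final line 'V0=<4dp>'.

(0,0): Delta=-6.4935 Bond=164.0736
V0=21.2164

Under the risk-neutral measure, an up-move has probability p* = (R−d)/(u−d) = 0.5714 and values discount at R = 1.01.
Terminal values V(1,·): V(1,0)=50.0000, V(1,1)=0.0000
(0,0): S=22.0000. Δ = (V_up−V_dn)/(S_up−S_dn) = (0.0000−50.0000)/(25.5200−17.8200) = -6.4935. V = [p*·0.0000 + (1−p*)·50.0000]/1.01 = 21.2164. B = V − Δ·S = 164.0736.
Self-financing check: at every node Δ·S+B equals the discounted successor values.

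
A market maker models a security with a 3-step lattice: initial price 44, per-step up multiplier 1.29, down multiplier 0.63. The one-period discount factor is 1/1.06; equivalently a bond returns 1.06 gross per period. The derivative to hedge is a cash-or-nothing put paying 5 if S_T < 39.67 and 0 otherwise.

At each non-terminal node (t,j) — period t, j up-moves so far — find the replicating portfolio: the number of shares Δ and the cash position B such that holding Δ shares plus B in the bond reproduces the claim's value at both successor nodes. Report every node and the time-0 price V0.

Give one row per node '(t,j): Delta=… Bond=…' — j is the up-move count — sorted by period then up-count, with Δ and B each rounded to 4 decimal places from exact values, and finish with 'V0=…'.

(0,0): Delta=-0.0696 Bond=4.2358
(1,0): Delta=-0.1680 Bond=7.2174
(1,1): Delta=-0.0439 Bond=3.0310
(2,0): Delta=0.0000 Bond=4.7170
(2,1): Delta=-0.2119 Bond=9.2196
(2,2): Delta=0.0000 Bond=0.0000
V0=1.1741

Risk-neutral probability p* = (R−d)/(u−d) = (1.06−0.63)/(1.29−0.63) = 0.6515.
Payoff layer (t=3): V(3,0)=5.0000, V(3,1)=5.0000, V(3,2)=0.0000, V(3,3)=0.0000
Node (2,0) S=17.4636: V=(p*·5.0000+(1−p*)·5.0000)/1.06=4.7170; Δ=(5.0000−5.0000)/(22.5280−11.0021)=0.0000; B=V−Δ·S=4.7170
Node (2,1) S=35.7588: V=(p*·0.0000+(1−p*)·5.0000)/1.06=1.6438; Δ=(0.0000−5.0000)/(46.1289−22.5280)=-0.2119; B=V−Δ·S=9.2196
Node (2,2) S=73.2204: V=(p*·0.0000+(1−p*)·0.0000)/1.06=0.0000; Δ=(0.0000−0.0000)/(94.4543−46.1289)=0.0000; B=V−Δ·S=0.0000
Node (1,0) S=27.7200: V=(p*·1.6438+(1−p*)·4.7170)/1.06=2.5611; Δ=(1.6438−4.7170)/(35.7588−17.4636)=-0.1680; B=V−Δ·S=7.2174
Node (1,1) S=56.7600: V=(p*·0.0000+(1−p*)·1.6438)/1.06=0.5404; Δ=(0.0000−1.6438)/(73.2204−35.7588)=-0.0439; B=V−Δ·S=3.0310
Node (0,0) S=44.0000: V=(p*·0.5404+(1−p*)·2.5611)/1.06=1.1741; Δ=(0.5404−2.5611)/(56.7600−27.7200)=-0.0696; B=V−Δ·S=4.2358
Check: Δ(0,0)·S0 + B(0,0) = 1.1741 = V0.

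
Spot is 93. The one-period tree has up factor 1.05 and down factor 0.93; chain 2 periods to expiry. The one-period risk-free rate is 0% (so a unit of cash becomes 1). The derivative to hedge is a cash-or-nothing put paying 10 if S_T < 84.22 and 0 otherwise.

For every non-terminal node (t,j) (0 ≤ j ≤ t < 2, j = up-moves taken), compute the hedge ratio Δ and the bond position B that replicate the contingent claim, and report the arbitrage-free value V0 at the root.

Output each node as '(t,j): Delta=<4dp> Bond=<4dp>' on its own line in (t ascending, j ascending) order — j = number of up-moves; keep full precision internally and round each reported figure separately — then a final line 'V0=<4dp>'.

(0,0): Delta=-0.3734 Bond=36.4583
(1,0): Delta=-0.9635 Bond=87.5000
(1,1): Delta=0.0000 Bond=0.0000
V0=1.7361

Risk-neutral probability p* = (R−d)/(u−d) = (1−0.93)/(1.05−0.93) = 0.5833.
Terminal values V(2,·): V(2,0)=10.0000, V(2,1)=0.0000, V(2,2)=0.0000
Node (1,0) S=86.4900: V=(p*·0.0000+(1−p*)·10.0000)/1=4.1667; Δ=(0.0000−10.0000)/(90.8145−80.4357)=-0.9635; B=V−Δ·S=87.5000
Node (1,1) S=97.6500: V=(p*·0.0000+(1−p*)·0.0000)/1=0.0000; Δ=(0.0000−0.0000)/(102.5325−90.8145)=0.0000; B=V−Δ·S=0.0000
Node (0,0) S=93.0000: V=(p*·0.0000+(1−p*)·4.1667)/1=1.7361; Δ=(0.0000−4.1667)/(97.6500−86.4900)=-0.3734; B=V−Δ·S=36.4583
Check: Δ(0,0)·S0 + B(0,0) = 1.7361 = V0.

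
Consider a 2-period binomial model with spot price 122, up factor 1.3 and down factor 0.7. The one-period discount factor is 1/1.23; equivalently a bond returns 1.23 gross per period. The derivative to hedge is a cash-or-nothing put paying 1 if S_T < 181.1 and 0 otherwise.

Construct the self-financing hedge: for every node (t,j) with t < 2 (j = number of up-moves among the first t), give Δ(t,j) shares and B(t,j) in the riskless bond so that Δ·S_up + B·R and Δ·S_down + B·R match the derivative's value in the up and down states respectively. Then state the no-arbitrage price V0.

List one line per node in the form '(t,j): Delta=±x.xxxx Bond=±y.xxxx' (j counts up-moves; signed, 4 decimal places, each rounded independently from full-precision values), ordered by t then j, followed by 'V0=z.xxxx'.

(0,0): Delta=-0.0098 Bond=1.3422
(1,0): Delta=0.0000 Bond=0.8130
(1,1): Delta=-0.0105 Bond=1.7615
V0=0.1452

Since d<R<u, set p* = (R−d)/(u−d) = 0.8833; price each node as the discounted p*-expectation of its children.
Payoff layer (t=2): V(2,0)=1.0000, V(2,1)=1.0000, V(2,2)=0.0000
  t=1,j=0: stock 85.4000 → up 111.0200 (V=1.0000), down 59.7800 (V=1.0000). Price 0.8130; hedge Δ=0.0000, bond B=0.8130.
  t=1,j=1: stock 158.6000 → up 206.1800 (V=0.0000), down 111.0200 (V=1.0000). Price 0.0949; hedge Δ=-0.0105, bond B=1.7615.
  t=0,j=0: stock 122.0000 → up 158.6000 (V=0.0949), down 85.4000 (V=0.8130). Price 0.1452; hedge Δ=-0.0098, bond B=1.3422.
Check: Δ(0,0)·S0 + B(0,0) = 0.1452 = V0.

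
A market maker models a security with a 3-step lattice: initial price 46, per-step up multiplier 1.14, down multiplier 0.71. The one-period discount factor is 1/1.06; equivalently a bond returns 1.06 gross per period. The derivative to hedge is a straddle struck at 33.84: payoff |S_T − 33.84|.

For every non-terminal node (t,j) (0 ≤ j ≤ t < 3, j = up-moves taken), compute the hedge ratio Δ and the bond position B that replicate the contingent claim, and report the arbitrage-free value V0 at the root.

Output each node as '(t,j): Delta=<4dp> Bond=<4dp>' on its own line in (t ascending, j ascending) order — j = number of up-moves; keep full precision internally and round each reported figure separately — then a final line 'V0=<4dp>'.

(0,0): Delta=0.7671 Bond=-16.4613
(1,0): Delta=-0.0590 Bond=9.5323
(1,1): Delta=0.8847 Bond=-23.6162
(2,0): Delta=-1.0000 Bond=31.9245
(2,1): Delta=0.0749 Bond=5.1167
(2,2): Delta=1.0000 Bond=-31.9245
V0=18.8262

Under the risk-neutral measure, an up-move has probability p* = (R−d)/(u−d) = 0.8140 and values discount at R = 1.06.
At expiry t=3: V(3,0)=17.3761, V(3,1)=7.4050, V(3,2)=8.6049, V(3,3)=34.3110
(2,0): S=23.1886. Δ = (V_up−V_dn)/(S_up−S_dn) = (7.4050−17.3761)/(26.4350−16.4639) = -1.0000. V = [p*·7.4050 + (1−p*)·17.3761]/1.06 = 8.7359. B = V − Δ·S = 31.9245.
(2,1): S=37.2324. Δ = (V_up−V_dn)/(S_up−S_dn) = (8.6049−7.4050)/(42.4449−26.4350) = 0.0749. V = [p*·8.6049 + (1−p*)·7.4050]/1.06 = 7.9073. B = V − Δ·S = 5.1167.
(2,2): S=59.7816. Δ = (V_up−V_dn)/(S_up−S_dn) = (34.3110−8.6049)/(68.1510−42.4449) = 1.0000. V = [p*·34.3110 + (1−p*)·8.6049]/1.06 = 27.8571. B = V − Δ·S = -31.9245.
(1,0): S=32.6600. Δ = (V_up−V_dn)/(S_up−S_dn) = (7.9073−8.7359)/(37.2324−23.1886) = -0.0590. V = [p*·7.9073 + (1−p*)·8.7359]/1.06 = 7.6051. B = V − Δ·S = 9.5323.
(1,1): S=52.4400. Δ = (V_up−V_dn)/(S_up−S_dn) = (27.8571−7.9073)/(59.7816−37.2324) = 0.8847. V = [p*·27.8571 + (1−p*)·7.9073]/1.06 = 22.7788. B = V − Δ·S = -23.6162.
(0,0): S=46.0000. Δ = (V_up−V_dn)/(S_up−S_dn) = (22.7788−7.6051)/(52.4400−32.6600) = 0.7671. V = [p*·22.7788 + (1−p*)·7.6051]/1.06 = 18.8262. B = V − Δ·S = -16.4613.
Self-financing check: at every node Δ·S+B equals the discounted successor values.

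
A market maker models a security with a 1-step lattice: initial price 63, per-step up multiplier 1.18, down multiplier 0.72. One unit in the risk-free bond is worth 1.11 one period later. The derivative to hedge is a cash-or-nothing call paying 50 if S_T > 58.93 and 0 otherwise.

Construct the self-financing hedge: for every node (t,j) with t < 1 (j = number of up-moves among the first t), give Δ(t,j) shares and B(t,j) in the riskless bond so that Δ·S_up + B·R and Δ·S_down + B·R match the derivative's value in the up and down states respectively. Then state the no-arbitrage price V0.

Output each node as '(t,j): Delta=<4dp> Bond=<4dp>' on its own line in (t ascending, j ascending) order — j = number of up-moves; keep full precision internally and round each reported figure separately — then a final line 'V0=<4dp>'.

Under the risk-neutral measure, an up-move has probability p* = (R−d)/(u−d) = 0.8478 and values discount at R = 1.11.
Payoff layer (t=1): V(1,0)=0.0000, V(1,1)=50.0000
Node (0,0) S=63.0000: V=(p*·50.0000+(1−p*)·0.0000)/1.11=38.1904; Δ=(50.0000−0.0000)/(74.3400−45.3600)=1.7253; B=V−Δ·S=-70.5053
Check: Δ(0,0)·S0 + B(0,0) = 38.1904 = V0.

(0,0): Delta=1.7253 Bond=-70.5053
V0=38.1904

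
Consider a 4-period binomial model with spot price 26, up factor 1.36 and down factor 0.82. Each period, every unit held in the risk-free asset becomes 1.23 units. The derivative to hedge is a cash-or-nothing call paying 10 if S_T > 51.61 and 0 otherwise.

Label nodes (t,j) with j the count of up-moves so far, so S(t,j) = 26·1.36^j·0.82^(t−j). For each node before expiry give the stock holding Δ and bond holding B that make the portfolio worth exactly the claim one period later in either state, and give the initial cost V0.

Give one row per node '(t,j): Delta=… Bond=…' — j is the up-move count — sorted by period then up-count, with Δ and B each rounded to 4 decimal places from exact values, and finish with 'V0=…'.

Risk-neutral probability p* = (R−d)/(u−d) = (1.23−0.82)/(1.36−0.82) = 0.7593.
Terminal payoffs: V(4,0)=0.0000, V(4,1)=0.0000, V(4,2)=0.0000, V(4,3)=10.0000, V(4,4)=10.0000
  t=3,j=0: stock 14.3356 → up 19.4964 (V=0.0000), down 11.7552 (V=0.0000). Price 0.0000; hedge Δ=0.0000, bond B=0.0000.
  t=3,j=1: stock 23.7761 → up 32.3354 (V=0.0000), down 19.4964 (V=0.0000). Price 0.0000; hedge Δ=0.0000, bond B=0.0000.
  t=3,j=2: stock 39.4335 → up 53.6295 (V=10.0000), down 32.3354 (V=0.0000). Price 6.1728; hedge Δ=0.4696, bond B=-12.3457.
  t=3,j=3: stock 65.4019 → up 88.9465 (V=10.0000), down 53.6295 (V=10.0000). Price 8.1301; hedge Δ=0.0000, bond B=8.1301.
  t=2,j=0: stock 17.4824 → up 23.7761 (V=0.0000), down 14.3356 (V=0.0000). Price 0.0000; hedge Δ=0.0000, bond B=0.0000.
  t=2,j=1: stock 28.9952 → up 39.4335 (V=6.1728), down 23.7761 (V=0.0000). Price 3.8104; hedge Δ=0.3942, bond B=-7.6208.
  t=2,j=2: stock 48.0896 → up 65.4019 (V=8.1301), down 39.4335 (V=6.1728). Price 6.2267; hedge Δ=0.0754, bond B=2.6022.
  t=1,j=0: stock 21.3200 → up 28.9952 (V=3.8104), down 17.4824 (V=0.0000). Price 2.3521; hedge Δ=0.3310, bond B=-4.7042.
  t=1,j=1: stock 35.3600 → up 48.0896 (V=6.2267), down 28.9952 (V=3.8104). Price 4.5895; hedge Δ=0.1265, bond B=0.1147.
  t=0,j=0: stock 26.0000 → up 35.3600 (V=4.5895), down 21.3200 (V=2.3521). Price 3.2934; hedge Δ=0.1594, bond B=-0.8499.
Self-financing check: at every node Δ·S+B equals the discounted successor values.

(0,0): Delta=0.1594 Bond=-0.8499
(1,0): Delta=0.3310 Bond=-4.7042
(1,1): Delta=0.1265 Bond=0.1147
(2,0): Delta=0.0000 Bond=0.0000
(2,1): Delta=0.3942 Bond=-7.6208
(2,2): Delta=0.0754 Bond=2.6022
(3,0): Delta=0.0000 Bond=0.0000
(3,1): Delta=0.0000 Bond=0.0000
(3,2): Delta=0.4696 Bond=-12.3457
(3,3): Delta=0.0000 Bond=8.1301
V0=3.2934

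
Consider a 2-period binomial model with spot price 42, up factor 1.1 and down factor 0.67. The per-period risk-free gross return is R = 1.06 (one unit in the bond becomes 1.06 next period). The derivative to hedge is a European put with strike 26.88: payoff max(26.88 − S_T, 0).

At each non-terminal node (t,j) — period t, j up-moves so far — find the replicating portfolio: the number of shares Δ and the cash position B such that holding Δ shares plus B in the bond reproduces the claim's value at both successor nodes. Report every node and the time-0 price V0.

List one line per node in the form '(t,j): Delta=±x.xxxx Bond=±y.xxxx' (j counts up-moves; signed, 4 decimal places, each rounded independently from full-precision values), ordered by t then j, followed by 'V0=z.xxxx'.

(0,0): Delta=-0.0390 Bond=1.6999
(1,0): Delta=-0.6633 Bond=19.3699
(1,1): Delta=0.0000 Bond=0.0000
V0=0.0618

No-arbitrage ⇒ martingale measure with p* = (R−d)/(u−d) = 0.9070.
At expiry t=2: V(2,0)=8.0262, V(2,1)=0.0000, V(2,2)=0.0000
Node (1,0) S=28.1400: V=(p*·0.0000+(1−p*)·8.0262)/1.06=0.7044; Δ=(0.0000−8.0262)/(30.9540−18.8538)=-0.6633; B=V−Δ·S=19.3699
Node (1,1) S=46.2000: V=(p*·0.0000+(1−p*)·0.0000)/1.06=0.0000; Δ=(0.0000−0.0000)/(50.8200−30.9540)=0.0000; B=V−Δ·S=0.0000
Node (0,0) S=42.0000: V=(p*·0.0000+(1−p*)·0.7044)/1.06=0.0618; Δ=(0.0000−0.7044)/(46.2000−28.1400)=-0.0390; B=V−Δ·S=1.6999
Check: Δ(0,0)·S0 + B(0,0) = 0.0618 = V0.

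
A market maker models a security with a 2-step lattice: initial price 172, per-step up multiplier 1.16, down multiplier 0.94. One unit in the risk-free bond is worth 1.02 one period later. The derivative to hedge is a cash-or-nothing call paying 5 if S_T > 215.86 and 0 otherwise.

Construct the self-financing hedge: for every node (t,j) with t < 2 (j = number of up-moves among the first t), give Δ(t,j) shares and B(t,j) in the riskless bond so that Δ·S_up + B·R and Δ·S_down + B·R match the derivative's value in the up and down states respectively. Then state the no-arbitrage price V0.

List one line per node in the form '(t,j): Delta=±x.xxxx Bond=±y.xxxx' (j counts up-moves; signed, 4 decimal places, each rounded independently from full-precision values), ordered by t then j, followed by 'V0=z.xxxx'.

The replicating-portfolio and risk-neutral prices coincide; use p* = (1.02−0.94)/(1.16−0.94) = 0.3636 for the latter.
Terminal payoffs: V(2,0)=0.0000, V(2,1)=0.0000, V(2,2)=5.0000
(1,0): S=161.6800. Δ = (V_up−V_dn)/(S_up−S_dn) = (0.0000−0.0000)/(187.5488−151.9792) = 0.0000. V = [p*·0.0000 + (1−p*)·0.0000]/1.02 = 0.0000. B = V − Δ·S = 0.0000.
(1,1): S=199.5200. Δ = (V_up−V_dn)/(S_up−S_dn) = (5.0000−0.0000)/(231.4432−187.5488) = 0.1139. V = [p*·5.0000 + (1−p*)·0.0000]/1.02 = 1.7825. B = V − Δ·S = -20.9447.
(0,0): S=172.0000. Δ = (V_up−V_dn)/(S_up−S_dn) = (1.7825−0.0000)/(199.5200−161.6800) = 0.0471. V = [p*·1.7825 + (1−p*)·0.0000]/1.02 = 0.6355. B = V − Δ·S = -7.4669.
Root portfolio cost Δ·172+B reproduces V0=0.6355.

(0,0): Delta=0.0471 Bond=-7.4669
(1,0): Delta=0.0000 Bond=0.0000
(1,1): Delta=0.1139 Bond=-20.9447
V0=0.6355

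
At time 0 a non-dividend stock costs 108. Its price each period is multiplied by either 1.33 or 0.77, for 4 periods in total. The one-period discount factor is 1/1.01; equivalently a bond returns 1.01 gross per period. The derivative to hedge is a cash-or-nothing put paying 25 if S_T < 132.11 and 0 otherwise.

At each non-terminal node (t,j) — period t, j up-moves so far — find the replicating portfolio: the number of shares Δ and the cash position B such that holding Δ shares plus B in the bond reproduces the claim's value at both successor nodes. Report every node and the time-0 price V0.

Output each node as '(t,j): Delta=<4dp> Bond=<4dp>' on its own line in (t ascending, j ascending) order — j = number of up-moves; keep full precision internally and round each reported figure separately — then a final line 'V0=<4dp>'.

No-arbitrage ⇒ martingale measure with p* = (R−d)/(u−d) = 0.4286.
At expiry t=4: V(4,0)=25.0000, V(4,1)=25.0000, V(4,2)=25.0000, V(4,3)=0.0000, V(4,4)=0.0000
Node (3,0) S=49.3056: V=(p*·25.0000+(1−p*)·25.0000)/1.01=24.7525; Δ=(25.0000−25.0000)/(65.5764−37.9653)=0.0000; B=V−Δ·S=24.7525
Node (3,1) S=85.1642: V=(p*·25.0000+(1−p*)·25.0000)/1.01=24.7525; Δ=(25.0000−25.0000)/(113.2683−65.5764)=0.0000; B=V−Δ·S=24.7525
Node (3,2) S=147.1017: V=(p*·0.0000+(1−p*)·25.0000)/1.01=14.1443; Δ=(0.0000−25.0000)/(195.6453−113.2683)=-0.3035; B=V−Δ·S=58.7871
Node (3,3) S=254.0848: V=(p*·0.0000+(1−p*)·0.0000)/1.01=0.0000; Δ=(0.0000−0.0000)/(337.9328−195.6453)=0.0000; B=V−Δ·S=0.0000
Node (2,0) S=64.0332: V=(p*·24.7525+(1−p*)·24.7525)/1.01=24.5074; Δ=(24.7525−24.7525)/(85.1642−49.3056)=0.0000; B=V−Δ·S=24.5074
Node (2,1) S=110.6028: V=(p*·14.1443+(1−p*)·24.7525)/1.01=20.0060; Δ=(14.1443−24.7525)/(147.1017−85.1642)=-0.1713; B=V−Δ·S=38.9493
Node (2,2) S=191.0412: V=(p*·0.0000+(1−p*)·14.1443)/1.01=8.0024; Δ=(0.0000−14.1443)/(254.0848−147.1017)=-0.1322; B=V−Δ·S=33.2600
Node (1,0) S=83.1600: V=(p*·20.0060+(1−p*)·24.5074)/1.01=22.3547; Δ=(20.0060−24.5074)/(110.6028−64.0332)=-0.0967; B=V−Δ·S=30.3928
Node (1,1) S=143.6400: V=(p*·8.0024+(1−p*)·20.0060)/1.01=14.7145; Δ=(8.0024−20.0060)/(191.0412−110.6028)=-0.1492; B=V−Δ·S=36.1495
Node (0,0) S=108.0000: V=(p*·14.7145+(1−p*)·22.3547)/1.01=18.8914; Δ=(14.7145−22.3547)/(143.6400−83.1600)=-0.1263; B=V−Δ·S=32.5346
Root portfolio cost Δ·108+B reproduces V0=18.8914.

(0,0): Delta=-0.1263 Bond=32.5346
(1,0): Delta=-0.0967 Bond=30.3928
(1,1): Delta=-0.1492 Bond=36.1495
(2,0): Delta=0.0000 Bond=24.5074
(2,1): Delta=-0.1713 Bond=38.9493
(2,2): Delta=-0.1322 Bond=33.2600
(3,0): Delta=0.0000 Bond=24.7525
(3,1): Delta=0.0000 Bond=24.7525
(3,2): Delta=-0.3035 Bond=58.7871
(3,3): Delta=0.0000 Bond=0.0000
V0=18.8914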